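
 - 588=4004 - 4592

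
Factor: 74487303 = 3^3*11^1*250799^1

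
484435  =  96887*5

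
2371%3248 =2371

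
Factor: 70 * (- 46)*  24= -2^5 * 3^1 * 5^1*7^1 * 23^1 = - 77280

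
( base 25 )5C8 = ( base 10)3433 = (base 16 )D69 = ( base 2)110101101001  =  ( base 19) 99d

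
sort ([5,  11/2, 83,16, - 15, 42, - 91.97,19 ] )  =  [ - 91.97, - 15,5, 11/2,16,19,42,83 ]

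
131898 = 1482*89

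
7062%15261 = 7062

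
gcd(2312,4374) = 2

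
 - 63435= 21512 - 84947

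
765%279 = 207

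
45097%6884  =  3793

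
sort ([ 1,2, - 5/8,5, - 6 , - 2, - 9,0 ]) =[ - 9, - 6, - 2 , - 5/8, 0 , 1,2, 5]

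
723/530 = 1 + 193/530 =1.36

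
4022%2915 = 1107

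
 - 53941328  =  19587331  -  73528659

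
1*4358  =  4358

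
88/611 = 88/611 = 0.14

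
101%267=101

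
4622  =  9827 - 5205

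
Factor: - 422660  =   - 2^2*5^1*7^1*3019^1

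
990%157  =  48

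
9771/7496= 9771/7496 = 1.30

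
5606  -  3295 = 2311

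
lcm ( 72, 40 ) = 360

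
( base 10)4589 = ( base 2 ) 1000111101101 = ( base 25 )78e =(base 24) 7N5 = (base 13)2120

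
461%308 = 153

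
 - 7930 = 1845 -9775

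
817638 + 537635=1355273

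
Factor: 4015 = 5^1*11^1*73^1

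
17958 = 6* 2993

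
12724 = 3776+8948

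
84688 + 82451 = 167139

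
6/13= 6/13 =0.46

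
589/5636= 589/5636 = 0.10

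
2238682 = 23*97334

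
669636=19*35244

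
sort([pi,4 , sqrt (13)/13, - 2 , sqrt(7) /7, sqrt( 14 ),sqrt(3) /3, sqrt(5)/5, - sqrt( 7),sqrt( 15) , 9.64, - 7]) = [-7, - sqrt ( 7),-2 , sqrt( 13)/13, sqrt( 7) /7, sqrt(5 )/5, sqrt(3)/3, pi, sqrt( 14 ), sqrt( 15 ), 4, 9.64 ] 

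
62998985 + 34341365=97340350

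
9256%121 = 60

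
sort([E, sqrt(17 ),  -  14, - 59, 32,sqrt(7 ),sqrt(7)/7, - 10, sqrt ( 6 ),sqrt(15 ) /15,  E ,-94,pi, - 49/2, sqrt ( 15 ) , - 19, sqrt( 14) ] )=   [ - 94, - 59, - 49/2, - 19, - 14  , - 10,sqrt ( 15)/15,sqrt ( 7 ) /7,sqrt (6 ),sqrt ( 7 ), E,E, pi, sqrt(14), sqrt( 15 ),sqrt ( 17 ),32 ] 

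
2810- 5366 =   -  2556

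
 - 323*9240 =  -2984520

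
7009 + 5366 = 12375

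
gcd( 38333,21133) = 1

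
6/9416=3/4708 = 0.00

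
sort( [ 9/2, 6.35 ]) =[9/2, 6.35 ] 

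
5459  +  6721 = 12180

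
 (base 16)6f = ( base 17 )69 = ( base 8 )157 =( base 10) 111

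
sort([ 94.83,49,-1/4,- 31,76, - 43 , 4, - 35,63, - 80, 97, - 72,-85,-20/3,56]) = [ - 85, - 80,- 72,-43, -35 ,-31, - 20/3, - 1/4, 4,49, 56, 63,  76, 94.83,97]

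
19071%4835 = 4566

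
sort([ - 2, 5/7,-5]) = [ - 5, - 2, 5/7 ]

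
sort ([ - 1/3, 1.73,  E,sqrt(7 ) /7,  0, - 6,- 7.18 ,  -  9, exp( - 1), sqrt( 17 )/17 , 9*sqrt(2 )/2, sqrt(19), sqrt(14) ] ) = [ - 9,-7.18,-6, - 1/3, 0,sqrt( 17)/17, exp(-1) , sqrt (7 )/7,1.73,E,sqrt (14),sqrt( 19) , 9*sqrt(2 )/2]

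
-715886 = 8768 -724654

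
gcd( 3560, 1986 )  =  2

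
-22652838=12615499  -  35268337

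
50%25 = 0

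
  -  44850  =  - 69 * 650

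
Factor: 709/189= 3^( - 3)*7^( - 1)*709^1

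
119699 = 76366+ 43333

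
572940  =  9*63660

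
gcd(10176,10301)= 1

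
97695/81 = 10855/9 = 1206.11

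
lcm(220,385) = 1540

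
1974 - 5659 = -3685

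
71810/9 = 71810/9 = 7978.89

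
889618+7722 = 897340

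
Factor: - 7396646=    - 2^1  *  41^1*90203^1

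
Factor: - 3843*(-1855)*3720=2^3*3^3*5^2*7^2*31^1*53^1*61^1 = 26519005800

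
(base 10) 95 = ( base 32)2V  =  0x5F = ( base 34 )2R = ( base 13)74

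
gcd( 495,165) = 165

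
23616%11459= 698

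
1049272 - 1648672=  - 599400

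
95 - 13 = 82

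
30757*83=2552831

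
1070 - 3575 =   -  2505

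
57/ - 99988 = - 1+99931/99988 = - 0.00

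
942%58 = 14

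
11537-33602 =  - 22065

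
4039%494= 87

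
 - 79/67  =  -79/67 = -1.18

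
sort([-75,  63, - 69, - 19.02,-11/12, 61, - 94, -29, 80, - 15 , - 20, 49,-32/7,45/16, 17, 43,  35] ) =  [  -  94,  -  75,- 69, - 29,  -  20, - 19.02, - 15, - 32/7, - 11/12, 45/16, 17, 35 , 43,49 , 61, 63, 80] 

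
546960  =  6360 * 86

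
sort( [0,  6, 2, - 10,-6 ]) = [-10, - 6, 0, 2, 6 ]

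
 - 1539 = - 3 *513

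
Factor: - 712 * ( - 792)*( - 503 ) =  - 283643712 = -  2^6*3^2*11^1*89^1*503^1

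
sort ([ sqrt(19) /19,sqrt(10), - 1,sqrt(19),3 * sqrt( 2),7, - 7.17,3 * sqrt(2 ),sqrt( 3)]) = [  -  7.17, -1,sqrt( 19 )/19,sqrt( 3),sqrt( 10 ),  3*sqrt (2),3*sqrt (2 )  ,  sqrt( 19) , 7]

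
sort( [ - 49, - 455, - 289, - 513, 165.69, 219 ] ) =[-513,-455, - 289, - 49,  165.69,  219]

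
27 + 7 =34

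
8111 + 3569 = 11680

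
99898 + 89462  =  189360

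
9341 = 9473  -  132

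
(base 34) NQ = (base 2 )1100101000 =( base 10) 808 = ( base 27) 12P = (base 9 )1087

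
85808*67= 5749136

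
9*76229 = 686061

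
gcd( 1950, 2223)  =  39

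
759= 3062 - 2303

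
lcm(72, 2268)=4536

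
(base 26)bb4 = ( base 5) 221401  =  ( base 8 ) 17056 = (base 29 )95c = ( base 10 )7726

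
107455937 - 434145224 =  - 326689287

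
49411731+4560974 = 53972705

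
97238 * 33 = 3208854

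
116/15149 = 116/15149 = 0.01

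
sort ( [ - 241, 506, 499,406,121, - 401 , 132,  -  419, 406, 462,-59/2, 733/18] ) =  [  -  419, - 401, - 241, - 59/2, 733/18,121, 132, 406, 406,462, 499,  506 ]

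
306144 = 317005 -10861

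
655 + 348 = 1003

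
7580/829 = 7580/829 = 9.14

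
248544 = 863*288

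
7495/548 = 7495/548 = 13.68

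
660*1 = 660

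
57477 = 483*119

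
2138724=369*5796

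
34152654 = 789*43286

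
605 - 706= - 101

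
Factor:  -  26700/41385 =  - 2^2 * 5^1*31^( - 1 ) =- 20/31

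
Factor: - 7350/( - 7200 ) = 49/48= 2^( - 4 )*3^( - 1 )*7^2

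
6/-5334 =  - 1 + 888/889 = - 0.00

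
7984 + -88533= - 80549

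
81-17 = 64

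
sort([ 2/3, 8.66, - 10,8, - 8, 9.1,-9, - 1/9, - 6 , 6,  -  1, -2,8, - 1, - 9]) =[  -  10 , - 9, - 9, - 8,-6, - 2, - 1, - 1,-1/9,2/3 , 6,8,8,8.66,9.1]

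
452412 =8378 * 54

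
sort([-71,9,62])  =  [-71,9, 62 ]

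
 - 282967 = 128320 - 411287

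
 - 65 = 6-71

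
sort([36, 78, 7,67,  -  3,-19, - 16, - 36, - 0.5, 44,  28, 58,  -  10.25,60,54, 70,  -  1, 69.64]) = [ -36, - 19, - 16  , - 10.25, - 3, - 1, - 0.5, 7, 28 , 36 , 44, 54, 58,  60, 67,69.64, 70,78]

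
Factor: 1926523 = 1926523^1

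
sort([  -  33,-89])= [ - 89,-33]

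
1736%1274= 462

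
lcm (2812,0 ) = 0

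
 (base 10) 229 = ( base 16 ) E5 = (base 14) 125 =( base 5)1404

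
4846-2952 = 1894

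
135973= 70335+65638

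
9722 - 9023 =699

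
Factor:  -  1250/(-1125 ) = 2^1*3^( - 2 )*5^1= 10/9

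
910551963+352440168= 1262992131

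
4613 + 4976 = 9589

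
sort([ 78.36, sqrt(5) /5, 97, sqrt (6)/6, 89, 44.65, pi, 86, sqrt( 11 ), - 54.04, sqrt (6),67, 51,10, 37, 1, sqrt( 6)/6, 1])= [ - 54.04, sqrt ( 6 ) /6, sqrt(6 )/6, sqrt(5 )/5, 1 , 1 , sqrt(6), pi,sqrt(11),10, 37,44.65, 51,67, 78.36,86, 89, 97 ] 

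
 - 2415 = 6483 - 8898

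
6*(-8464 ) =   -  50784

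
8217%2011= 173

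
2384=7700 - 5316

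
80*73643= 5891440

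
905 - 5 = 900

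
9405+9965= 19370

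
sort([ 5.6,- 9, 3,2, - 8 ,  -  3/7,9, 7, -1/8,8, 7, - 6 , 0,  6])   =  [ - 9,  -  8, - 6, - 3/7, - 1/8, 0,2,3,5.6,6, 7, 7, 8,9 ] 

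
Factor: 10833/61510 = 2^(-1 )*3^1*5^( - 1)*23^1*157^1*6151^ ( - 1 ) 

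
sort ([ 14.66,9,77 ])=[ 9, 14.66 , 77 ]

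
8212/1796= 2053/449 = 4.57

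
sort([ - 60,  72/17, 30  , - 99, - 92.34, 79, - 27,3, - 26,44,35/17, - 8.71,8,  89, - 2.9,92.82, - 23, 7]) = [ - 99 ,-92.34, - 60,  -  27, - 26,-23, - 8.71, - 2.9, 35/17, 3, 72/17, 7, 8,  30 , 44,  79,  89,92.82]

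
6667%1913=928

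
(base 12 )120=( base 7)330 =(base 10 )168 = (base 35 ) 4s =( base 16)A8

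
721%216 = 73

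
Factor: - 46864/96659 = - 2^4*29^1 * 101^1 * 163^( - 1 ) * 593^(  -  1)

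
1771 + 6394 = 8165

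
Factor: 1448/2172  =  2/3 = 2^1*3^( - 1 )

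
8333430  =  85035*98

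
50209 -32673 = 17536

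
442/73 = 6 + 4/73 = 6.05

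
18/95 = 18/95 = 0.19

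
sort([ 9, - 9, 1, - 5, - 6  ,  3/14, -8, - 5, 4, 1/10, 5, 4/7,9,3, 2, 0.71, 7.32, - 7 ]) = [ - 9, - 8, - 7, - 6, - 5, - 5, 1/10, 3/14,4/7, 0.71,  1,2, 3,4,5,7.32, 9, 9 ] 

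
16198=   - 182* ( - 89) 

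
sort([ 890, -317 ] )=[ - 317,890]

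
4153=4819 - 666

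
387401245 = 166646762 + 220754483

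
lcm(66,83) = 5478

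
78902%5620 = 222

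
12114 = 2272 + 9842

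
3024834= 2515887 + 508947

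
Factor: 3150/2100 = 2^(-1 )*3^1= 3/2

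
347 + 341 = 688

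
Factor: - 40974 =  - 2^1 * 3^1*6829^1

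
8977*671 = 6023567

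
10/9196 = 5/4598 = 0.00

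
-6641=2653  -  9294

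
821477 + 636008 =1457485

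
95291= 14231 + 81060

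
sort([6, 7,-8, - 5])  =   [-8, - 5, 6, 7]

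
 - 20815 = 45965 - 66780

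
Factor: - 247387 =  - 7^1*  59^1*599^1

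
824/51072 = 103/6384 = 0.02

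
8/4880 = 1/610 = 0.00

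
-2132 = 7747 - 9879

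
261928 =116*2258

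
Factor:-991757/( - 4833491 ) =76289/371807=17^(-1)*21871^( - 1)*76289^1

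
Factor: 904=2^3*113^1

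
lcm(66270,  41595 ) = 3909930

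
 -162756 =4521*(-36 ) 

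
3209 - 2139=1070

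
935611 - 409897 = 525714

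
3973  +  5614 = 9587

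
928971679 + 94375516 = 1023347195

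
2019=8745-6726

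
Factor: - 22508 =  - 2^2  *  17^1*331^1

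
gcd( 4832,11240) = 8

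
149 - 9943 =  - 9794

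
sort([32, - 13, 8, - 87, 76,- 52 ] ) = [-87, - 52,  -  13, 8, 32,76 ]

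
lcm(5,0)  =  0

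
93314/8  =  46657/4 = 11664.25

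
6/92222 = 3/46111 = 0.00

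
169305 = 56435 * 3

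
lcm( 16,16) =16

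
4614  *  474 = 2187036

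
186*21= 3906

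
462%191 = 80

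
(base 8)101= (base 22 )2l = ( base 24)2H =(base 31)23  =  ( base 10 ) 65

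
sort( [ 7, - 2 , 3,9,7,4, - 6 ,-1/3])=[ - 6,  -  2, - 1/3,3, 4,7,  7,9] 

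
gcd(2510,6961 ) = 1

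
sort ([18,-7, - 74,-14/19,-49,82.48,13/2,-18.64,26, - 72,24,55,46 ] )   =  [  -  74,-72,-49, - 18.64 , - 7,-14/19,13/2,18,24,26,46,  55,82.48]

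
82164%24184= 9612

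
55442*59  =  3271078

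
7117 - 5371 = 1746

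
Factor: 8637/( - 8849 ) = -3^1*2879^1*8849^( - 1 ) 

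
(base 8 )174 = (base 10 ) 124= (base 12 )a4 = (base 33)3P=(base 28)4c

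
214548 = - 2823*(- 76)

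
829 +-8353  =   - 7524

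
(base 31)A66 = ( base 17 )1gfa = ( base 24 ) h0a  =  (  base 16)264A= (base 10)9802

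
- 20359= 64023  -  84382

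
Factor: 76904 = 2^3*9613^1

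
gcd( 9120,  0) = 9120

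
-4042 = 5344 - 9386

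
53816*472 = 25401152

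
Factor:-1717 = -17^1*101^1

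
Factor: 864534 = 2^1*3^1*11^1*13099^1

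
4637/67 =4637/67= 69.21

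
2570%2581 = 2570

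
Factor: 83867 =7^1*11981^1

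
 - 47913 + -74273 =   -  122186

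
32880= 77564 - 44684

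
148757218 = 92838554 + 55918664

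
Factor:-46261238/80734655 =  - 2^1*5^(-1 )* 19^1*31^1*173^1*227^1*16146931^( - 1 )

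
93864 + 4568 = 98432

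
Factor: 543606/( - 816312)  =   - 301/452  =  - 2^( - 2 )*7^1*43^1*113^(- 1)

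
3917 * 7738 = 30309746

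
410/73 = 410/73  =  5.62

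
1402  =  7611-6209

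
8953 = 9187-234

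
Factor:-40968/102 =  - 2^2*3^1*17^( - 1)*569^1=- 6828/17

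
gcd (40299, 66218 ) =1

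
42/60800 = 21/30400 = 0.00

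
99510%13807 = 2861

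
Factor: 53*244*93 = 1202676 = 2^2* 3^1*31^1*53^1*61^1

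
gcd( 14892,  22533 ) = 3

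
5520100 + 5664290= 11184390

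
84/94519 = 84/94519 = 0.00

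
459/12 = 38 + 1/4 = 38.25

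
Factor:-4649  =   - 4649^1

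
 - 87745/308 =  - 12535/44 = - 284.89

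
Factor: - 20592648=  - 2^3*3^2 * 286009^1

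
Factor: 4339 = 4339^1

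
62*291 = 18042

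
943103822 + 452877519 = 1395981341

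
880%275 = 55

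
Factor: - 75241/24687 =-3^( - 2)*13^(  -  1 )*67^1*211^( - 1 )*1123^1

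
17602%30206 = 17602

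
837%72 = 45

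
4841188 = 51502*94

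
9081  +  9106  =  18187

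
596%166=98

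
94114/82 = 1147 + 30/41 = 1147.73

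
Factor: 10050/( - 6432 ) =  - 25/16 = - 2^( - 4)*5^2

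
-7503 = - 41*183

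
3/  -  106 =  - 3/106=- 0.03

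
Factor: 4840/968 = 5^1 = 5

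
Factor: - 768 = -2^8 * 3^1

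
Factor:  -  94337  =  -29^1*3253^1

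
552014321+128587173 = 680601494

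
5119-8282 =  - 3163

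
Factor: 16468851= 3^1 * 7^2*23^1*4871^1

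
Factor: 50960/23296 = 2^(-4)*5^1*7^1 = 35/16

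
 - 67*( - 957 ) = 64119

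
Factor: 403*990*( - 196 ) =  - 78198120 =-2^3*3^2*5^1*7^2*11^1*13^1*31^1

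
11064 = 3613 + 7451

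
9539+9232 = 18771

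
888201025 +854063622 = 1742264647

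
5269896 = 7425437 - 2155541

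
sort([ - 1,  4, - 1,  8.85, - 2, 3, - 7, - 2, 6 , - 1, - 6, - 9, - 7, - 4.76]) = [ - 9, - 7, - 7, - 6, - 4.76,-2, - 2, - 1, - 1, - 1,  3, 4, 6, 8.85 ]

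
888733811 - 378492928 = 510240883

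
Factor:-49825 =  - 5^2*1993^1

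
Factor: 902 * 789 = 711678 = 2^1*3^1*11^1*41^1*263^1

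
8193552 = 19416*422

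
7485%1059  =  72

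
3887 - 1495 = 2392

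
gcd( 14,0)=14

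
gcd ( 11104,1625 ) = 1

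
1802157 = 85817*21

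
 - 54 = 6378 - 6432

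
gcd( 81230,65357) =1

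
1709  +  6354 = 8063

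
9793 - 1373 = 8420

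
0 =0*(  -  75277)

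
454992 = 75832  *6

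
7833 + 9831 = 17664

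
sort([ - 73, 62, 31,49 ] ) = [- 73, 31, 49, 62 ] 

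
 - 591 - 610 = -1201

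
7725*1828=14121300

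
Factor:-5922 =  - 2^1 * 3^2 * 7^1*47^1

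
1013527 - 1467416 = -453889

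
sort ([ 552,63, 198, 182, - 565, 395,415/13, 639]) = [ - 565 , 415/13, 63  ,  182,  198,  395, 552,639] 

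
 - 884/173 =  - 884/173 = - 5.11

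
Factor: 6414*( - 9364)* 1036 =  - 2^5*3^1 * 7^1 * 37^1*1069^1 * 2341^1 = -62222881056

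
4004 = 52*77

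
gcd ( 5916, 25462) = 58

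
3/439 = 3/439= 0.01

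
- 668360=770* ( - 868 ) 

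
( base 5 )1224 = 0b10111101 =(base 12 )139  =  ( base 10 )189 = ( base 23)85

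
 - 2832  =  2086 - 4918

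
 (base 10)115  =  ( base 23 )50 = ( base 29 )3S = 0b1110011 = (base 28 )43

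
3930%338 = 212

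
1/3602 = 1/3602 = 0.00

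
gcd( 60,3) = 3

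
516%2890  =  516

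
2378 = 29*82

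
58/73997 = 58/73997 = 0.00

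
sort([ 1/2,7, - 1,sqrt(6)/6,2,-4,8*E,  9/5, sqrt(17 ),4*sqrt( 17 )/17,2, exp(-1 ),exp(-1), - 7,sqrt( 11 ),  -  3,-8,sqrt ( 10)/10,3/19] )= [ -8, - 7,  -  4, - 3,-1,3/19,  sqrt(10)/10, exp( -1 ),exp( - 1),sqrt(6)/6,1/2, 4*sqrt( 17) /17,9/5,2, 2,  sqrt( 11) , sqrt (17),7,8*E]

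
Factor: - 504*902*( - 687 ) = 312315696  =  2^4*3^3*7^1*11^1*41^1*229^1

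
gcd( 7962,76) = 2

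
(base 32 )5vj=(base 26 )91l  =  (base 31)6BO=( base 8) 13763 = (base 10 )6131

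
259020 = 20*12951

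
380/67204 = 95/16801 =0.01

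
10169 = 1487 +8682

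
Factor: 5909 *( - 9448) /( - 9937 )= 2^3*311^1*523^ ( -1 )*1181^1= 2938328/523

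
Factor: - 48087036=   -  2^2*3^2*1335751^1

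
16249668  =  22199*732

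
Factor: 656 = 2^4*41^1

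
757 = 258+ 499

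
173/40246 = 173/40246 = 0.00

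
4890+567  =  5457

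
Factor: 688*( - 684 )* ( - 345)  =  2^6*3^3*5^1*19^1*23^1*43^1=   162354240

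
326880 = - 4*(-81720)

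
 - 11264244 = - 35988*313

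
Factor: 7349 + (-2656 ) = 13^1 * 19^2 = 4693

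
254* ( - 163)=  -  41402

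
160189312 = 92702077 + 67487235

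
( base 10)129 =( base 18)73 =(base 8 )201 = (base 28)4H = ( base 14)93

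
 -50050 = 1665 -51715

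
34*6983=237422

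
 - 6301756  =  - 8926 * 706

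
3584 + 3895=7479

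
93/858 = 31/286=0.11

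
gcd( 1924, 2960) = 148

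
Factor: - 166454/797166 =-3^( - 2 ) * 67^( - 1)*661^(-1)*83227^1 = - 83227/398583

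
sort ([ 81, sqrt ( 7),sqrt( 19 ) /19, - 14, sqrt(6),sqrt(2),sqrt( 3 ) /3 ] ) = [ - 14,sqrt(19)/19,sqrt( 3 ) /3,sqrt( 2 ), sqrt( 6 ), sqrt( 7),81 ] 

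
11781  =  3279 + 8502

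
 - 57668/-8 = 7208 + 1/2= 7208.50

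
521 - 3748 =  -  3227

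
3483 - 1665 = 1818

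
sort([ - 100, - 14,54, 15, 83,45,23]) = [ - 100, - 14 , 15 , 23 , 45 , 54, 83 ]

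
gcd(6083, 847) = 77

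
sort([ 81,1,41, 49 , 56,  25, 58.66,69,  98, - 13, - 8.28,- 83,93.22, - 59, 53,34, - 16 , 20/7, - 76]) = [ - 83, - 76 ,  -  59, - 16,-13 , - 8.28, 1, 20/7,  25,34,41, 49,53 , 56 , 58.66,69, 81, 93.22 , 98 ]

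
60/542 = 30/271 = 0.11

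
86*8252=709672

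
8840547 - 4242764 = 4597783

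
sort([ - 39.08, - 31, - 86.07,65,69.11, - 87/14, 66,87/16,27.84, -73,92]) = [- 86.07, - 73, - 39.08,- 31,- 87/14, 87/16,27.84,65, 66,  69.11,92]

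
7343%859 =471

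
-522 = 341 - 863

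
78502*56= 4396112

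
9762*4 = 39048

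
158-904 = - 746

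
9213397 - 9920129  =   - 706732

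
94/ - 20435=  - 1+20341/20435 = -0.00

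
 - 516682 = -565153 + 48471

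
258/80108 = 129/40054   =  0.00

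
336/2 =168 = 168.00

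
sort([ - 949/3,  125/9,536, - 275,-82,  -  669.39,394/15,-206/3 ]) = [-669.39,-949/3,-275,-82, - 206/3,125/9, 394/15, 536 ]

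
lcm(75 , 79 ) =5925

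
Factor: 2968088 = 2^3*577^1 * 643^1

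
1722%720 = 282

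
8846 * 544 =4812224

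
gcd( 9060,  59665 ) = 5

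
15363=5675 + 9688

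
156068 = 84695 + 71373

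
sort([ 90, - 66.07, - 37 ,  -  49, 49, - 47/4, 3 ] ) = [ - 66.07, - 49 , - 37, - 47/4, 3, 49, 90]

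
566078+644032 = 1210110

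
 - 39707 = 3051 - 42758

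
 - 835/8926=  -  1 +8091/8926 = -0.09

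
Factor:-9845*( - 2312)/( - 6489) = -22761640/6489 = - 2^3*3^ ( - 2 )*5^1* 7^(-1 )*11^1*17^2*103^(- 1)*179^1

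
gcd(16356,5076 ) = 564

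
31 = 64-33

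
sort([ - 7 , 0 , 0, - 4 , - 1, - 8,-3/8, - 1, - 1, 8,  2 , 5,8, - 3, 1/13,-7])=[ - 8,  -  7, - 7, - 4 , - 3, - 1, - 1 , - 1, - 3/8,0,0, 1/13, 2,5 , 8,8] 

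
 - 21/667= -1 + 646/667= - 0.03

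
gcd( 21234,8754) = 6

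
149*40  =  5960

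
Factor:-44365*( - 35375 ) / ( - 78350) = - 62776475/3134 = - 2^( - 1 )*5^2*19^1*283^1* 467^1* 1567^ (-1)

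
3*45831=137493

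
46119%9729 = 7203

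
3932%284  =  240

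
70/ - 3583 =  - 70/3583  =  - 0.02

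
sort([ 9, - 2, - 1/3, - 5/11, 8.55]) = [  -  2,- 5/11 ,  -  1/3,8.55,9 ] 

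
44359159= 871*50929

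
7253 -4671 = 2582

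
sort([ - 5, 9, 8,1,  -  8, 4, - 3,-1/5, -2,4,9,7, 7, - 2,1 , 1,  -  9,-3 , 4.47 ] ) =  [ - 9, - 8, - 5, - 3, - 3,-2 , - 2,-1/5 , 1,1, 1,4, 4,4.47,7,  7 , 8, 9, 9]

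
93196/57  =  93196/57 = 1635.02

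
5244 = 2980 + 2264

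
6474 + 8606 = 15080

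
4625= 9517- 4892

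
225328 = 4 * 56332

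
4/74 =2/37 =0.05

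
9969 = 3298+6671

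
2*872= 1744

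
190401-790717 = -600316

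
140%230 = 140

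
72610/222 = 327  +  8/111= 327.07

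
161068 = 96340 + 64728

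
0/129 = 0  =  0.00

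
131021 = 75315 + 55706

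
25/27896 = 25/27896 =0.00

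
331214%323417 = 7797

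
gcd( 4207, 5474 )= 7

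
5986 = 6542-556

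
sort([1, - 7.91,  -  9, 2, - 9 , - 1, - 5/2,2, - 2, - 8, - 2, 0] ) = [ - 9, - 9, -8,-7.91, - 5/2,  -  2,-2, - 1,  0, 1,2,2]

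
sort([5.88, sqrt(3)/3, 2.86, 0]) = [ 0, sqrt( 3 ) /3,2.86,  5.88] 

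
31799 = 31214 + 585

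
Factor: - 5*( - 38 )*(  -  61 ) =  - 2^1 * 5^1*19^1*61^1 = - 11590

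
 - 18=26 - 44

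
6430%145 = 50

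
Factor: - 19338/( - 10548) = 2^ ( - 1)*3^ (- 1 )*11^1 = 11/6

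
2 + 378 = 380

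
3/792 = 1/264 = 0.00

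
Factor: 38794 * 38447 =1491512918= 2^1*7^1 * 17^1*163^1*38447^1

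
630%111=75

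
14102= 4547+9555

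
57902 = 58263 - 361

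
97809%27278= 15975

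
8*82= 656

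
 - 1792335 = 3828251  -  5620586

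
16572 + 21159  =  37731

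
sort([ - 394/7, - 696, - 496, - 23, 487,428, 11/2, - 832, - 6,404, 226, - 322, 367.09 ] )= [ - 832, - 696, - 496,-322, - 394/7, - 23,  -  6 , 11/2, 226,367.09 , 404, 428, 487 ] 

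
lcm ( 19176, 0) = 0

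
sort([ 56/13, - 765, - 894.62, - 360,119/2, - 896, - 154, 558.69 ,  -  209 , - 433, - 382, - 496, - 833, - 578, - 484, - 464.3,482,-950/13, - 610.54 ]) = [ - 896,-894.62, - 833, - 765,-610.54, - 578, - 496 , - 484, - 464.3, - 433,-382, - 360, -209, - 154, - 950/13, 56/13 , 119/2, 482, 558.69 ] 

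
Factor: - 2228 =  - 2^2*557^1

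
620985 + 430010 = 1050995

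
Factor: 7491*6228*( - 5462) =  - 2^3*3^3*11^1*173^1 * 227^1*2731^1   =  - 254823863976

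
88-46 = 42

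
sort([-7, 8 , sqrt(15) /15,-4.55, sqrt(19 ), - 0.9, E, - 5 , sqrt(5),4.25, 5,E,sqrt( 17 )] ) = [ - 7, - 5, - 4.55, - 0.9,sqrt ( 15) /15, sqrt(5), E,  E , sqrt (17),  4.25, sqrt( 19) , 5,8]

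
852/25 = 852/25 =34.08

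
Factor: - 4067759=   -  199^1*20441^1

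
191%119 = 72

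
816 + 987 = 1803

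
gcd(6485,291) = 1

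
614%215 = 184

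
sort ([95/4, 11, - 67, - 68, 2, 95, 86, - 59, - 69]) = [-69, - 68,-67, - 59,2, 11,95/4, 86, 95] 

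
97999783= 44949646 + 53050137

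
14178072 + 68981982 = 83160054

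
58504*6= 351024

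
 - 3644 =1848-5492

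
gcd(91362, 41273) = 1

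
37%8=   5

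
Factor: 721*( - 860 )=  -620060 = -2^2* 5^1*7^1*43^1*103^1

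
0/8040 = 0 = 0.00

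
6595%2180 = 55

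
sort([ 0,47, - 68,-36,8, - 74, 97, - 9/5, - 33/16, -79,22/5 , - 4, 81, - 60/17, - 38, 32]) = [ - 79, - 74, - 68,  -  38, - 36, - 4, - 60/17 , - 33/16, - 9/5,0, 22/5,8, 32,47, 81,97]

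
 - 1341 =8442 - 9783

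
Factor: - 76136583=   -  3^1 * 251^1* 101111^1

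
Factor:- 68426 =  - 2^1*34213^1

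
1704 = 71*24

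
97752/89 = 97752/89 = 1098.34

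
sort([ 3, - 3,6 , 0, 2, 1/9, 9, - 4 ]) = [ - 4, - 3,0, 1/9,2, 3  ,  6, 9 ]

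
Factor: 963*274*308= 81269496  =  2^3*3^2*7^1*11^1*107^1 * 137^1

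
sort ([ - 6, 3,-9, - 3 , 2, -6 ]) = [ - 9, - 6,  -  6, - 3,  2, 3]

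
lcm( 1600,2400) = 4800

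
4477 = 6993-2516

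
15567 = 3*5189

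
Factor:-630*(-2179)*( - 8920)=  - 12245108400 =-  2^4*3^2*5^2*7^1*223^1*2179^1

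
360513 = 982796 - 622283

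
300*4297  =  1289100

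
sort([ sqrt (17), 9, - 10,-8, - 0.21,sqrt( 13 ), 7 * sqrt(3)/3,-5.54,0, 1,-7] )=[- 10 , - 8,  -  7 , - 5.54, - 0.21, 0, 1, sqrt(13), 7*sqrt(3 ) /3, sqrt(17),9 ] 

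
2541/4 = 635 + 1/4 = 635.25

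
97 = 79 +18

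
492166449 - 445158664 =47007785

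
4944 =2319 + 2625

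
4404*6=26424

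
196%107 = 89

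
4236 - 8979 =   -  4743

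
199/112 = 1 + 87/112 = 1.78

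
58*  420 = 24360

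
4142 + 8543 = 12685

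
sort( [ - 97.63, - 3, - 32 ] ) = [ - 97.63, - 32, - 3 ] 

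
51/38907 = 17/12969 = 0.00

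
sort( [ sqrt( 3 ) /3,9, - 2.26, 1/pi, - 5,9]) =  [ - 5,-2.26, 1/pi,sqrt( 3) /3,9,9] 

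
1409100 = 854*1650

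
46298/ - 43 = - 46298/43 = - 1076.70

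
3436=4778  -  1342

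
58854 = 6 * 9809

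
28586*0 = 0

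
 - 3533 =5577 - 9110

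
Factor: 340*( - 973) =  - 2^2*5^1 * 7^1*17^1  *139^1  =  - 330820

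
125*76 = 9500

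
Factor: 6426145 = 5^1*11^1*31^1*3769^1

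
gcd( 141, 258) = 3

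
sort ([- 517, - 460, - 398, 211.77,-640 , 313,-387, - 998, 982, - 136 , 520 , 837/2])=[ - 998, - 640,  -  517,  -  460, - 398, - 387, - 136,211.77, 313 , 837/2, 520, 982] 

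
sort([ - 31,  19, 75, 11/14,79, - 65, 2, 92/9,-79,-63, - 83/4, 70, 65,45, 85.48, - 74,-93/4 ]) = [ - 79, -74,-65,-63, - 31,-93/4, - 83/4, 11/14, 2, 92/9 , 19, 45,65, 70, 75  ,  79,  85.48 ]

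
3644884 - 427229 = 3217655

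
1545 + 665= 2210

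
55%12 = 7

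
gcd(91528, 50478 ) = 2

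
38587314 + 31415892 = 70003206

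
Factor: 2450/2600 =49/52 = 2^( - 2 )*7^2*13^( - 1 )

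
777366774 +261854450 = 1039221224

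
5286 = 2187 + 3099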